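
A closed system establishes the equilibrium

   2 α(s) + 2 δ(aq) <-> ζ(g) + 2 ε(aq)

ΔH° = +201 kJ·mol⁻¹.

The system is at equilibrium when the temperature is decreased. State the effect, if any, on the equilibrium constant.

K depends on temperature via the van 't Hoff relation. The forward reaction is endothermic, so lowering T decreases K.

decreases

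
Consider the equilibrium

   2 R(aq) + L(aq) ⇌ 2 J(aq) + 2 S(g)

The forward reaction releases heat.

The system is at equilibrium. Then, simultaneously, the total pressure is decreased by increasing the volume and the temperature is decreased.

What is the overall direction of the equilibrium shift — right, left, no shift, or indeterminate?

right

Gas moles: reactants 0, products 2 (Δn_gas = +2). Expansion shifts the system toward the side with more moles of gas — to the right.
The forward reaction is exothermic. Lowering T favours the exothermic direction — shift to the right.
All effects act in the same direction — net shift to the right.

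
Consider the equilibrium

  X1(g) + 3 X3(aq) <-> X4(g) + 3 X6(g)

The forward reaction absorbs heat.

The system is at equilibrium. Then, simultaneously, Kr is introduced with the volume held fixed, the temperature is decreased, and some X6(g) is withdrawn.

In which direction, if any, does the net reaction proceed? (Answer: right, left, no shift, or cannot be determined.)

At constant volume, adding an inert gas leaves every reacting species' partial pressure unchanged, so Q is unchanged — no shift from this change.
The forward reaction is endothermic. Lowering T favours the exothermic direction — shift to the left.
Removing X6 (g), a product, drives the reaction to the right.
The individual effects push in opposite directions; without quantitative information the net direction cannot be determined.

cannot be determined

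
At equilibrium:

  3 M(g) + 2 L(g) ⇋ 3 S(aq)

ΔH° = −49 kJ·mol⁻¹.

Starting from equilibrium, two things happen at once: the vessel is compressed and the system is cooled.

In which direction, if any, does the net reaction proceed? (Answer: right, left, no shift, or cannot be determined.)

Gas moles: reactants 5, products 0 (Δn_gas = -5). Compression shifts the system toward the side with fewer moles of gas — to the right.
The forward reaction is exothermic. Lowering T favours the exothermic direction — shift to the right.
All effects act in the same direction — net shift to the right.

right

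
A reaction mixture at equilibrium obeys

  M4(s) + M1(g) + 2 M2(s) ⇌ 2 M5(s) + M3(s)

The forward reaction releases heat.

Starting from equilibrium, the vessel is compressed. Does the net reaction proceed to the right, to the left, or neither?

Gas moles: reactants 1, products 0 (Δn_gas = -1). Compression shifts the system toward the side with fewer moles of gas — to the right.

right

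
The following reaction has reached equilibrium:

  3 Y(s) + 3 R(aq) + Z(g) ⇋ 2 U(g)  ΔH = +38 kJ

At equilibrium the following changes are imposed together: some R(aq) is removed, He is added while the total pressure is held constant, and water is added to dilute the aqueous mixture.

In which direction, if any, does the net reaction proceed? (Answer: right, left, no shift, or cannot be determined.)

cannot be determined

Removing R (aq), a reactant, drives the reaction to the left.
Adding inert gas at constant total pressure expands the volume and lowers every reacting partial pressure. With Δn_gas = 2 − 1 = +1, Q moves away from K toward the side with fewer gas moles, so the system shifts toward the side with more gas moles — to the right.
Dilution lowers every aqueous concentration by the same factor. Δn_aq = 0 − 3 = -3, so the system shifts toward the side with more dissolved moles — to the left.
The individual effects push in opposite directions; without quantitative information the net direction cannot be determined.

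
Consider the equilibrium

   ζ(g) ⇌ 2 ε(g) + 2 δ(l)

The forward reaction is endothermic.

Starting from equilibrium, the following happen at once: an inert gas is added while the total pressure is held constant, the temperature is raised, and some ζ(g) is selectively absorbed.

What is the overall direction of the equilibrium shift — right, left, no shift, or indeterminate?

cannot be determined

Adding inert gas at constant total pressure expands the volume and lowers every reacting partial pressure. With Δn_gas = 2 − 1 = +1, Q moves away from K toward the side with fewer gas moles, so the system shifts toward the side with more gas moles — to the right.
The forward reaction is endothermic. Raising T favours the endothermic direction — shift to the right.
Removing ζ (g), a reactant, drives the reaction to the left.
The individual effects push in opposite directions; without quantitative information the net direction cannot be determined.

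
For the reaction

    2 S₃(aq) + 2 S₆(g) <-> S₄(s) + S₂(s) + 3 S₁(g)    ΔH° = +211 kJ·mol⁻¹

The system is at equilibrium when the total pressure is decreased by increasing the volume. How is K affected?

unchanged

The equilibrium constant depends only on temperature. This perturbation may move the position of equilibrium, but since T is unchanged, K itself is unchanged.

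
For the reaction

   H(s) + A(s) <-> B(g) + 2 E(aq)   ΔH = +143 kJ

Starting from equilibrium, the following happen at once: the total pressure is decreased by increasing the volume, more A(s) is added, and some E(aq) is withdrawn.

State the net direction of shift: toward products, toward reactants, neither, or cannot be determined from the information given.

Gas moles: reactants 0, products 1 (Δn_gas = +1). Expansion shifts the system toward the side with more moles of gas — to the right.
A is a pure solid; its activity is 1 regardless of amount, so Q is unaffected — no shift from this change.
Removing E (aq), a product, drives the reaction to the right.
Only the nonzero effect(s) matter; the net shift is to the right.

right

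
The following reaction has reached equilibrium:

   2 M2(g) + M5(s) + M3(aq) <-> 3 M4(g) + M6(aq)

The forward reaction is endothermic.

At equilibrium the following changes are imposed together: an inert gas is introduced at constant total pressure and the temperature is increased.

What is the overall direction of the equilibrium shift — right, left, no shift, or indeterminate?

Adding inert gas at constant total pressure expands the volume and lowers every reacting partial pressure. With Δn_gas = 3 − 2 = +1, Q moves away from K toward the side with fewer gas moles, so the system shifts toward the side with more gas moles — to the right.
The forward reaction is endothermic. Raising T favours the endothermic direction — shift to the right.
All effects act in the same direction — net shift to the right.

right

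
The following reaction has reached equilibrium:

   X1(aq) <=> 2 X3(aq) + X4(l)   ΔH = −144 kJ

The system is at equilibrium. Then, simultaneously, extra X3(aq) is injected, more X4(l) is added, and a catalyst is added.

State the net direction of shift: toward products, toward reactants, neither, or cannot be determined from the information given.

left

Adding X3 (aq), a product, drives the reaction to the left.
X4 is a pure liquid; its activity is 1 regardless of amount, so Q is unaffected — no shift from this change.
A catalyst speeds both forward and reverse rates equally; it changes neither Q nor K — no shift from this change.
Only the nonzero effect(s) matter; the net shift is to the left.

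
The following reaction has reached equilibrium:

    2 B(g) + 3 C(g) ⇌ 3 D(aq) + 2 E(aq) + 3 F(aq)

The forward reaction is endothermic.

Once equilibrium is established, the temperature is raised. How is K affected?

K depends on temperature via the van 't Hoff relation. The forward reaction is endothermic, so raising T increases K.

increases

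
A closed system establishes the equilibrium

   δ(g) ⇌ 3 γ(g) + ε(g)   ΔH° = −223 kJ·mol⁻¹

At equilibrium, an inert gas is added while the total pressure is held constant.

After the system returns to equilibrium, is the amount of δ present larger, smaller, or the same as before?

decreases

Adding inert gas at constant total pressure expands the volume and lowers every reacting partial pressure. With Δn_gas = 4 − 1 = +3, Q moves away from K toward the side with fewer gas moles, so the system shifts toward the side with more gas moles — to the right.
The net shift is to the right. δ is a reactant, so its amount decreases.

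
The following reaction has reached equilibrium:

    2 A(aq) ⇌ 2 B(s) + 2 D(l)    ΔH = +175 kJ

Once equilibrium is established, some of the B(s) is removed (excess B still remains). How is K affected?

The equilibrium constant depends only on temperature. This perturbation changes neither the position of equilibrium nor K.

unchanged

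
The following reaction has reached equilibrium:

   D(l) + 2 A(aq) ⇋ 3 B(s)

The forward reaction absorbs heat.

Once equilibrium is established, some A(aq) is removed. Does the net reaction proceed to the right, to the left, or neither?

left

Removing A (aq), a reactant, drives the reaction to the left.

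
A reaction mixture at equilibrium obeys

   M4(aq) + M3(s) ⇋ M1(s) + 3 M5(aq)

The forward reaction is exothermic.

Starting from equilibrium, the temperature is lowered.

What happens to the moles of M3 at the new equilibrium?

decreases

The forward reaction is exothermic. Lowering T favours the exothermic direction — shift to the right.
The net shift is to the right. M3 is a reactant, so its amount decreases.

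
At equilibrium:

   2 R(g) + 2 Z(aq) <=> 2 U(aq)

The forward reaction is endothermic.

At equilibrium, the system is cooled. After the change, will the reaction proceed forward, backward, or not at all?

The forward reaction is endothermic. Lowering T favours the exothermic direction — shift to the left.

left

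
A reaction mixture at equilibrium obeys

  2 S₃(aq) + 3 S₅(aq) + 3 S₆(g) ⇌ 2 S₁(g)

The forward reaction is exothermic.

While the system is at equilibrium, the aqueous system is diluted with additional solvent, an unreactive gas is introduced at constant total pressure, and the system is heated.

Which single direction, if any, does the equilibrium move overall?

Dilution lowers every aqueous concentration by the same factor. Δn_aq = 0 − 5 = -5, so the system shifts toward the side with more dissolved moles — to the left.
Adding inert gas at constant total pressure expands the volume and lowers every reacting partial pressure. With Δn_gas = 2 − 3 = -1, Q moves away from K toward the side with fewer gas moles, so the system shifts toward the side with more gas moles — to the left.
The forward reaction is exothermic. Raising T favours the endothermic direction — shift to the left.
All effects act in the same direction — net shift to the left.

left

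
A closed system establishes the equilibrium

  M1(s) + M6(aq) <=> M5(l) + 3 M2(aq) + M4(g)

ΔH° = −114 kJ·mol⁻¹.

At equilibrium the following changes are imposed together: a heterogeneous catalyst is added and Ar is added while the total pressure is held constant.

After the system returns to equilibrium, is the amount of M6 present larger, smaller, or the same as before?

A catalyst speeds both forward and reverse rates equally; it changes neither Q nor K — no shift from this change.
Adding inert gas at constant total pressure expands the volume and lowers every reacting partial pressure. With Δn_gas = 1 − 0 = +1, Q moves away from K toward the side with fewer gas moles, so the system shifts toward the side with more gas moles — to the right.
The net shift is to the right. M6 is a reactant, so its amount decreases.

decreases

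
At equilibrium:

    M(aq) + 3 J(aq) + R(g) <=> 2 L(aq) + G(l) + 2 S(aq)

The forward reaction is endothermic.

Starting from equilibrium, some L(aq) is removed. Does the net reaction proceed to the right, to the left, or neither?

Removing L (aq), a product, drives the reaction to the right.

right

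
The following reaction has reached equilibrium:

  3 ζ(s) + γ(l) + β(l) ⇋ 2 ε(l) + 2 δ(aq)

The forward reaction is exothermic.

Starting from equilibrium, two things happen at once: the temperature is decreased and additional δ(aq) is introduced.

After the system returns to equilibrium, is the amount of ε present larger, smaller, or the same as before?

cannot be determined

The forward reaction is exothermic. Lowering T favours the exothermic direction — shift to the right.
Adding δ (aq), a product, drives the reaction to the left.
The two effects oppose each other, so the net shift — and hence the change in ε — cannot be determined from the given information.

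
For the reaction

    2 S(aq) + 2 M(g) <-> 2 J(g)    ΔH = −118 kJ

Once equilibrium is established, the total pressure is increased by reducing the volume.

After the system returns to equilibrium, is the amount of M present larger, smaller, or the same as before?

unchanged

Gas moles: reactants 2, products 2. Δn_gas = 0, so a volume change leaves Q equal to K — no shift from this change.
No net shift occurs, so the amount of M is unchanged.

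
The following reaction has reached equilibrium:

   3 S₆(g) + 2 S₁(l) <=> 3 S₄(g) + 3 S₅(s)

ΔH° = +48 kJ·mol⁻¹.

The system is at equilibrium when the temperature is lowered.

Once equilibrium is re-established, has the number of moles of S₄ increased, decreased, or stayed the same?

decreases

The forward reaction is endothermic. Lowering T favours the exothermic direction — shift to the left.
The net shift is to the left. S₄ is a product, so its amount decreases.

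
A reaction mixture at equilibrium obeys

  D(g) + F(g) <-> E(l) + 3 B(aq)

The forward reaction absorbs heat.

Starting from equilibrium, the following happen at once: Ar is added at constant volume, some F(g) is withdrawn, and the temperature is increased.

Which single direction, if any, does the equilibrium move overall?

cannot be determined

At constant volume, adding an inert gas leaves every reacting species' partial pressure unchanged, so Q is unchanged — no shift from this change.
Removing F (g), a reactant, drives the reaction to the left.
The forward reaction is endothermic. Raising T favours the endothermic direction — shift to the right.
The individual effects push in opposite directions; without quantitative information the net direction cannot be determined.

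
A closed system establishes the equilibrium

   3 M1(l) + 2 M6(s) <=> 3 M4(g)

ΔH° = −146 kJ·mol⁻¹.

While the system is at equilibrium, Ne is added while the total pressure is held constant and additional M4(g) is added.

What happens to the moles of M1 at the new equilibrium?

cannot be determined

Adding inert gas at constant total pressure expands the volume and lowers every reacting partial pressure. With Δn_gas = 3 − 0 = +3, Q moves away from K toward the side with fewer gas moles, so the system shifts toward the side with more gas moles — to the right.
Adding M4 (g), a product, drives the reaction to the left.
The two effects oppose each other, so the net shift — and hence the change in M1 — cannot be determined from the given information.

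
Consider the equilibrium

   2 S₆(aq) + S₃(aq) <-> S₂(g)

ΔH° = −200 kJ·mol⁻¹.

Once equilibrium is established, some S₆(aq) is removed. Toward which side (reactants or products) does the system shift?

left

Removing S₆ (aq), a reactant, drives the reaction to the left.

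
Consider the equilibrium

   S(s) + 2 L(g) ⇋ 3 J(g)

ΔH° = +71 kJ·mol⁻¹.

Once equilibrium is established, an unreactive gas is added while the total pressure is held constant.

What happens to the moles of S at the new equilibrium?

decreases

Adding inert gas at constant total pressure expands the volume and lowers every reacting partial pressure. With Δn_gas = 3 − 2 = +1, Q moves away from K toward the side with fewer gas moles, so the system shifts toward the side with more gas moles — to the right.
The net shift is to the right. S is a reactant, so its amount decreases.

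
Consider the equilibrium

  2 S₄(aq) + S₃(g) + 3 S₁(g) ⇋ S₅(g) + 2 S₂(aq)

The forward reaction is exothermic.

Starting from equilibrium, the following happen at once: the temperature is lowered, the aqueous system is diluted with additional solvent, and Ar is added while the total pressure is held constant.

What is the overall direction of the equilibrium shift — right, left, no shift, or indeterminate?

cannot be determined

The forward reaction is exothermic. Lowering T favours the exothermic direction — shift to the right.
Dilution scales every aqueous concentration by the same factor. Δn_aq = 2 − 2 = 0, so Q is unchanged — no shift.
Adding inert gas at constant total pressure expands the volume and lowers every reacting partial pressure. With Δn_gas = 1 − 4 = -3, Q moves away from K toward the side with fewer gas moles, so the system shifts toward the side with more gas moles — to the left.
The individual effects push in opposite directions; without quantitative information the net direction cannot be determined.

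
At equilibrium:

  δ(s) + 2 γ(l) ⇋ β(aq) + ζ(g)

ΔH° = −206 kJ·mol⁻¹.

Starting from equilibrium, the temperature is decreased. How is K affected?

K depends on temperature via the van 't Hoff relation. The forward reaction is exothermic, so lowering T increases K.

increases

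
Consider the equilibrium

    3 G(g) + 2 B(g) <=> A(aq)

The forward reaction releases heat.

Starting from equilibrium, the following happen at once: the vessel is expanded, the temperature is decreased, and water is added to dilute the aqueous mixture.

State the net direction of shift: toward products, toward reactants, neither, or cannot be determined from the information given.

Gas moles: reactants 5, products 0 (Δn_gas = -5). Expansion shifts the system toward the side with more moles of gas — to the left.
The forward reaction is exothermic. Lowering T favours the exothermic direction — shift to the right.
Dilution lowers every aqueous concentration by the same factor. Δn_aq = 1 − 0 = +1, so the system shifts toward the side with more dissolved moles — to the right.
The individual effects push in opposite directions; without quantitative information the net direction cannot be determined.

cannot be determined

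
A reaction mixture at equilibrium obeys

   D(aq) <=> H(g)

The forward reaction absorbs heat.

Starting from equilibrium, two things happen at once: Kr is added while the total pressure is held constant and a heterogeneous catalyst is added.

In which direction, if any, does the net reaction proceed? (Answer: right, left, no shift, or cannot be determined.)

Adding inert gas at constant total pressure expands the volume and lowers every reacting partial pressure. With Δn_gas = 1 − 0 = +1, Q moves away from K toward the side with fewer gas moles, so the system shifts toward the side with more gas moles — to the right.
A catalyst speeds both forward and reverse rates equally; it changes neither Q nor K — no shift from this change.
Only the nonzero effect(s) matter; the net shift is to the right.

right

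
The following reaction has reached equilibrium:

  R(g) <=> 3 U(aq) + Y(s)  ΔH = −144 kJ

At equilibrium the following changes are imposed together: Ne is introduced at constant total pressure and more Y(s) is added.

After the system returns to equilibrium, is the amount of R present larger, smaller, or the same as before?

increases

Adding inert gas at constant total pressure expands the volume and lowers every reacting partial pressure. With Δn_gas = 0 − 1 = -1, Q moves away from K toward the side with fewer gas moles, so the system shifts toward the side with more gas moles — to the left.
Y is a pure solid; its activity is 1 regardless of amount, so Q is unaffected — no shift from this change.
The net shift is to the left. R is a reactant, so its amount increases.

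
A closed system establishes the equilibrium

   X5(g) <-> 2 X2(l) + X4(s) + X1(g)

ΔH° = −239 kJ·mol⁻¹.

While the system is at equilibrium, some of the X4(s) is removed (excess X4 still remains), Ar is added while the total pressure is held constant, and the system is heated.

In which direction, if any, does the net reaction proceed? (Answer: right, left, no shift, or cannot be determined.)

left

X4 is a pure solid; its activity is 1 regardless of amount, so Q is unaffected — no shift from this change.
Adding inert gas at constant total pressure expands the volume, scaling every reacting partial pressure by the same factor. Δn_gas = 1 − 1 = 0, so Q is unchanged — no shift.
The forward reaction is exothermic. Raising T favours the endothermic direction — shift to the left.
Only the nonzero effect(s) matter; the net shift is to the left.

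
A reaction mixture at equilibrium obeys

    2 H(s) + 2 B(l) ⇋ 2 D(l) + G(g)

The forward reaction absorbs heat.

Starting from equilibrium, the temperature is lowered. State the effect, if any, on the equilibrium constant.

K depends on temperature via the van 't Hoff relation. The forward reaction is endothermic, so lowering T decreases K.

decreases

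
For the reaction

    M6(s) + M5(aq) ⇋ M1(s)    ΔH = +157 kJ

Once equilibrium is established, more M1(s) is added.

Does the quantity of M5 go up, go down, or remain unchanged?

unchanged

M1 is a pure solid; its activity is 1 regardless of amount, so Q is unaffected — no shift from this change.
No net shift occurs, so the amount of M5 is unchanged.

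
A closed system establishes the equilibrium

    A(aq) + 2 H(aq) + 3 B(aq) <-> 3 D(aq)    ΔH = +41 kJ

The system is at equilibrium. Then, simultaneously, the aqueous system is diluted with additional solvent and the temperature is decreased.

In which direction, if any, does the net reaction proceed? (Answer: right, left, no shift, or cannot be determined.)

left

Dilution lowers every aqueous concentration by the same factor. Δn_aq = 3 − 6 = -3, so the system shifts toward the side with more dissolved moles — to the left.
The forward reaction is endothermic. Lowering T favours the exothermic direction — shift to the left.
All effects act in the same direction — net shift to the left.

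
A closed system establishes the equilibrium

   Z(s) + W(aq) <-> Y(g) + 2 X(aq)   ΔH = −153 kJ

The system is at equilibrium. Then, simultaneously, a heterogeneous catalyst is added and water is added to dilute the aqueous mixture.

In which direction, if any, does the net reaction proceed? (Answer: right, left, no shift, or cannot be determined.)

right

A catalyst speeds both forward and reverse rates equally; it changes neither Q nor K — no shift from this change.
Dilution lowers every aqueous concentration by the same factor. Δn_aq = 2 − 1 = +1, so the system shifts toward the side with more dissolved moles — to the right.
Only the nonzero effect(s) matter; the net shift is to the right.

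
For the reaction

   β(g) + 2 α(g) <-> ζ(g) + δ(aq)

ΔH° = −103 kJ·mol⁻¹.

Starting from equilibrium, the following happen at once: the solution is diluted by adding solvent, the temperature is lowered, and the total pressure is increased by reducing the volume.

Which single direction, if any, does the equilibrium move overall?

right

Dilution lowers every aqueous concentration by the same factor. Δn_aq = 1 − 0 = +1, so the system shifts toward the side with more dissolved moles — to the right.
The forward reaction is exothermic. Lowering T favours the exothermic direction — shift to the right.
Gas moles: reactants 3, products 1 (Δn_gas = -2). Compression shifts the system toward the side with fewer moles of gas — to the right.
All effects act in the same direction — net shift to the right.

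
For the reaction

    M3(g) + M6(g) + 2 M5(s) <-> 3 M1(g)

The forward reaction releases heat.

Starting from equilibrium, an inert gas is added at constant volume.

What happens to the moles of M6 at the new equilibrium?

unchanged

At constant volume, adding an inert gas leaves every reacting species' partial pressure unchanged, so Q is unchanged — no shift from this change.
No net shift occurs, so the amount of M6 is unchanged.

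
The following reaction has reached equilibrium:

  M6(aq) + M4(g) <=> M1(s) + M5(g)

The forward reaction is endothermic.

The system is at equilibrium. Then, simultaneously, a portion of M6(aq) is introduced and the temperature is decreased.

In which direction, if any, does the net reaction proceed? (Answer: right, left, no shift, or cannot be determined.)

cannot be determined

Adding M6 (aq), a reactant, drives the reaction to the right.
The forward reaction is endothermic. Lowering T favours the exothermic direction — shift to the left.
The individual effects push in opposite directions; without quantitative information the net direction cannot be determined.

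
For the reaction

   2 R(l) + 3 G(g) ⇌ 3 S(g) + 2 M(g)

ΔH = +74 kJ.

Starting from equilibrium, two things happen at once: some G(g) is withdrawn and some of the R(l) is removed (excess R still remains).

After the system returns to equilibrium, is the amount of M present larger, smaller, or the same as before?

decreases

Removing G (g), a reactant, drives the reaction to the left.
R is a pure liquid; its activity is 1 regardless of amount, so Q is unaffected — no shift from this change.
The net shift is to the left. M is a product, so its amount decreases.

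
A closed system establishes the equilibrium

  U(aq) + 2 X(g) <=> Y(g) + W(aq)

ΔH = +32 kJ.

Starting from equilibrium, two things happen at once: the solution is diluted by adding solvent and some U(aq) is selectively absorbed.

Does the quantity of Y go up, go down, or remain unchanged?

decreases

Dilution scales every aqueous concentration by the same factor. Δn_aq = 1 − 1 = 0, so Q is unchanged — no shift.
Removing U (aq), a reactant, drives the reaction to the left.
The net shift is to the left. Y is a product, so its amount decreases.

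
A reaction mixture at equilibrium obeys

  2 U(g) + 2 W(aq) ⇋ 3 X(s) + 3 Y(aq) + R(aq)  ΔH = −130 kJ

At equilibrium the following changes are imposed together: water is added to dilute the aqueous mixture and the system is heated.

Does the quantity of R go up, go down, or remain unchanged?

cannot be determined

Dilution lowers every aqueous concentration by the same factor. Δn_aq = 4 − 2 = +2, so the system shifts toward the side with more dissolved moles — to the right.
The forward reaction is exothermic. Raising T favours the endothermic direction — shift to the left.
The two effects oppose each other, so the net shift — and hence the change in R — cannot be determined from the given information.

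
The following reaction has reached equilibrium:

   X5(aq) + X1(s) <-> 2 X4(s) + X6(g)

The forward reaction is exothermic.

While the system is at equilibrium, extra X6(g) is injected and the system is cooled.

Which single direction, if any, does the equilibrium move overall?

cannot be determined

Adding X6 (g), a product, drives the reaction to the left.
The forward reaction is exothermic. Lowering T favours the exothermic direction — shift to the right.
The individual effects push in opposite directions; without quantitative information the net direction cannot be determined.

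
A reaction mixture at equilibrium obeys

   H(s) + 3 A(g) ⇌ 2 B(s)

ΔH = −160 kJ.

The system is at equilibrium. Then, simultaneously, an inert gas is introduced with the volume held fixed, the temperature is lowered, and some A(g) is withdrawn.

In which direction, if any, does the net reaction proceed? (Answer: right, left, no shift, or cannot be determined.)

cannot be determined

At constant volume, adding an inert gas leaves every reacting species' partial pressure unchanged, so Q is unchanged — no shift from this change.
The forward reaction is exothermic. Lowering T favours the exothermic direction — shift to the right.
Removing A (g), a reactant, drives the reaction to the left.
The individual effects push in opposite directions; without quantitative information the net direction cannot be determined.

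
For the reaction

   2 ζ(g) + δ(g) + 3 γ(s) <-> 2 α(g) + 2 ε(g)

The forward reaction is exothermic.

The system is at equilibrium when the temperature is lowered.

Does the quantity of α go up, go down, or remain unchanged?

The forward reaction is exothermic. Lowering T favours the exothermic direction — shift to the right.
The net shift is to the right. α is a product, so its amount increases.

increases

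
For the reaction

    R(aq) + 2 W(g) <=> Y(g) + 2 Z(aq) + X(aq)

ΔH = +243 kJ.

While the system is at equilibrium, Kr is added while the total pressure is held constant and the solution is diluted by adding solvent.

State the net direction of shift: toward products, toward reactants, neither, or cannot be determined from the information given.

Adding inert gas at constant total pressure expands the volume and lowers every reacting partial pressure. With Δn_gas = 1 − 2 = -1, Q moves away from K toward the side with fewer gas moles, so the system shifts toward the side with more gas moles — to the left.
Dilution lowers every aqueous concentration by the same factor. Δn_aq = 3 − 1 = +2, so the system shifts toward the side with more dissolved moles — to the right.
The individual effects push in opposite directions; without quantitative information the net direction cannot be determined.

cannot be determined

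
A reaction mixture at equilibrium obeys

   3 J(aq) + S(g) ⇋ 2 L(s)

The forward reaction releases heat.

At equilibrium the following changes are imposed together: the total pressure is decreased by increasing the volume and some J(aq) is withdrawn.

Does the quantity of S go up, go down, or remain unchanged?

increases

Gas moles: reactants 1, products 0 (Δn_gas = -1). Expansion shifts the system toward the side with more moles of gas — to the left.
Removing J (aq), a reactant, drives the reaction to the left.
The net shift is to the left. S is a reactant, so its amount increases.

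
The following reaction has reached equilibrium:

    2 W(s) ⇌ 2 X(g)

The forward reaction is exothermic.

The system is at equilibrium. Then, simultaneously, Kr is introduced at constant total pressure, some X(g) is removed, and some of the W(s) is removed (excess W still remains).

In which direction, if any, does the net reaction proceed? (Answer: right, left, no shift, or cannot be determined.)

right

Adding inert gas at constant total pressure expands the volume and lowers every reacting partial pressure. With Δn_gas = 2 − 0 = +2, Q moves away from K toward the side with fewer gas moles, so the system shifts toward the side with more gas moles — to the right.
Removing X (g), a product, drives the reaction to the right.
W is a pure solid; its activity is 1 regardless of amount, so Q is unaffected — no shift from this change.
Only the nonzero effect(s) matter; the net shift is to the right.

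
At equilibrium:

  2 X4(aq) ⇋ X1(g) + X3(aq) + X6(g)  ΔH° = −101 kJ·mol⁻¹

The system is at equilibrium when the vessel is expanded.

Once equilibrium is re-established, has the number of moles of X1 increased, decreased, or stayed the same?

increases

Gas moles: reactants 0, products 2 (Δn_gas = +2). Expansion shifts the system toward the side with more moles of gas — to the right.
The net shift is to the right. X1 is a product, so its amount increases.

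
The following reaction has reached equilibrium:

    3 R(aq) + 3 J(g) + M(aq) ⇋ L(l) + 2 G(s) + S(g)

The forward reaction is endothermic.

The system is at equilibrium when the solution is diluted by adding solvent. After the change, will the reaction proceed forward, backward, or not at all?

left

Dilution lowers every aqueous concentration by the same factor. Δn_aq = 0 − 4 = -4, so the system shifts toward the side with more dissolved moles — to the left.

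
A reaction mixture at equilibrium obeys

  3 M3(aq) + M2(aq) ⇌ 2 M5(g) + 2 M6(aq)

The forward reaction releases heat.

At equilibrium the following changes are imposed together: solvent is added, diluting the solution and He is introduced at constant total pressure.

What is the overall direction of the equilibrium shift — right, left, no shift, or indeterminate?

cannot be determined

Dilution lowers every aqueous concentration by the same factor. Δn_aq = 2 − 4 = -2, so the system shifts toward the side with more dissolved moles — to the left.
Adding inert gas at constant total pressure expands the volume and lowers every reacting partial pressure. With Δn_gas = 2 − 0 = +2, Q moves away from K toward the side with fewer gas moles, so the system shifts toward the side with more gas moles — to the right.
The individual effects push in opposite directions; without quantitative information the net direction cannot be determined.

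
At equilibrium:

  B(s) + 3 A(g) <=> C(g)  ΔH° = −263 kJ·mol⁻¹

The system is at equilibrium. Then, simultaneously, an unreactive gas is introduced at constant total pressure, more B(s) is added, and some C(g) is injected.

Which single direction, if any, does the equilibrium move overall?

Adding inert gas at constant total pressure expands the volume and lowers every reacting partial pressure. With Δn_gas = 1 − 3 = -2, Q moves away from K toward the side with fewer gas moles, so the system shifts toward the side with more gas moles — to the left.
B is a pure solid; its activity is 1 regardless of amount, so Q is unaffected — no shift from this change.
Adding C (g), a product, drives the reaction to the left.
Only the nonzero effect(s) matter; the net shift is to the left.

left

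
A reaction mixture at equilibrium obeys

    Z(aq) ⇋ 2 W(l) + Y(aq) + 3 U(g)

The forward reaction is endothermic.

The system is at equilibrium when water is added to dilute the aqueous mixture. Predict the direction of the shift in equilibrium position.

no shift

Dilution scales every aqueous concentration by the same factor. Δn_aq = 1 − 1 = 0, so Q is unchanged — no shift.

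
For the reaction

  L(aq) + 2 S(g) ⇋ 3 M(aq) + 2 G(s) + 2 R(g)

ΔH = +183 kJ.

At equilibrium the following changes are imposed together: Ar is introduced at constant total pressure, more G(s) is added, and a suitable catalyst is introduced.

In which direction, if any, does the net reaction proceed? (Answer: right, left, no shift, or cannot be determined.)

no shift

Adding inert gas at constant total pressure expands the volume, scaling every reacting partial pressure by the same factor. Δn_gas = 2 − 2 = 0, so Q is unchanged — no shift.
G is a pure solid; its activity is 1 regardless of amount, so Q is unaffected — no shift from this change.
A catalyst speeds both forward and reverse rates equally; it changes neither Q nor K — no shift from this change.
None of the changes alters Q relative to K, so there is no net shift.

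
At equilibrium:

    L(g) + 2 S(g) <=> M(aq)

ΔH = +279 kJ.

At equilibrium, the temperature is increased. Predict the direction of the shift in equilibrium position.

The forward reaction is endothermic. Raising T favours the endothermic direction — shift to the right.

right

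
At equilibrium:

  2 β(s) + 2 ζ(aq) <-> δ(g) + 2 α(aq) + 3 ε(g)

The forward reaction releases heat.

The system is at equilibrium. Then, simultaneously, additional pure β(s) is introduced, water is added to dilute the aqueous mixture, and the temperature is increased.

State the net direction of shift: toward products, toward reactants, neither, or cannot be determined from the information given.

β is a pure solid; its activity is 1 regardless of amount, so Q is unaffected — no shift from this change.
Dilution scales every aqueous concentration by the same factor. Δn_aq = 2 − 2 = 0, so Q is unchanged — no shift.
The forward reaction is exothermic. Raising T favours the endothermic direction — shift to the left.
Only the nonzero effect(s) matter; the net shift is to the left.

left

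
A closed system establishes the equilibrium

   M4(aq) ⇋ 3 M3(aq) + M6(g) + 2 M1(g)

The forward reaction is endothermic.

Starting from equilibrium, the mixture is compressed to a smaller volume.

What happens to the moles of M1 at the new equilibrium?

Gas moles: reactants 0, products 3 (Δn_gas = +3). Compression shifts the system toward the side with fewer moles of gas — to the left.
The net shift is to the left. M1 is a product, so its amount decreases.

decreases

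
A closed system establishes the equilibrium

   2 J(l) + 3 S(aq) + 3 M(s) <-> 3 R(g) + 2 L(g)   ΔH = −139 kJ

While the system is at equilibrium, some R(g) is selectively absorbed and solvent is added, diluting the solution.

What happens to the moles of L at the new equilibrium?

cannot be determined

Removing R (g), a product, drives the reaction to the right.
Dilution lowers every aqueous concentration by the same factor. Δn_aq = 0 − 3 = -3, so the system shifts toward the side with more dissolved moles — to the left.
The two effects oppose each other, so the net shift — and hence the change in L — cannot be determined from the given information.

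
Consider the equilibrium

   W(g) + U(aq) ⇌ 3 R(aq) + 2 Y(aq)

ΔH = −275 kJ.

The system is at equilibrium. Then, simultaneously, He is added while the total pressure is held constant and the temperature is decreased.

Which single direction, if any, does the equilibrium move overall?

cannot be determined

Adding inert gas at constant total pressure expands the volume and lowers every reacting partial pressure. With Δn_gas = 0 − 1 = -1, Q moves away from K toward the side with fewer gas moles, so the system shifts toward the side with more gas moles — to the left.
The forward reaction is exothermic. Lowering T favours the exothermic direction — shift to the right.
The individual effects push in opposite directions; without quantitative information the net direction cannot be determined.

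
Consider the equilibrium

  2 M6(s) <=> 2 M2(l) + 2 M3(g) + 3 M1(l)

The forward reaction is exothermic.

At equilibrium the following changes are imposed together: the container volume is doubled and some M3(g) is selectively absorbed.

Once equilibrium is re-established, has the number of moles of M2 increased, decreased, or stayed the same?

increases

Gas moles: reactants 0, products 2 (Δn_gas = +2). Expansion shifts the system toward the side with more moles of gas — to the right.
Removing M3 (g), a product, drives the reaction to the right.
The net shift is to the right. M2 is a product, so its amount increases.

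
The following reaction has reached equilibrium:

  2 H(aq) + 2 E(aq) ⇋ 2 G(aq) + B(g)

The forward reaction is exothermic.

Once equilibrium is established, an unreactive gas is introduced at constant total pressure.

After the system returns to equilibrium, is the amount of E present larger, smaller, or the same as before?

decreases

Adding inert gas at constant total pressure expands the volume and lowers every reacting partial pressure. With Δn_gas = 1 − 0 = +1, Q moves away from K toward the side with fewer gas moles, so the system shifts toward the side with more gas moles — to the right.
The net shift is to the right. E is a reactant, so its amount decreases.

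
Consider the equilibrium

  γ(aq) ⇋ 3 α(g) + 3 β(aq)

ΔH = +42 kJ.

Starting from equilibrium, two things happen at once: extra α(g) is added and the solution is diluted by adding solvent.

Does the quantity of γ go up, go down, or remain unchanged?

Adding α (g), a product, drives the reaction to the left.
Dilution lowers every aqueous concentration by the same factor. Δn_aq = 3 − 1 = +2, so the system shifts toward the side with more dissolved moles — to the right.
The two effects oppose each other, so the net shift — and hence the change in γ — cannot be determined from the given information.

cannot be determined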